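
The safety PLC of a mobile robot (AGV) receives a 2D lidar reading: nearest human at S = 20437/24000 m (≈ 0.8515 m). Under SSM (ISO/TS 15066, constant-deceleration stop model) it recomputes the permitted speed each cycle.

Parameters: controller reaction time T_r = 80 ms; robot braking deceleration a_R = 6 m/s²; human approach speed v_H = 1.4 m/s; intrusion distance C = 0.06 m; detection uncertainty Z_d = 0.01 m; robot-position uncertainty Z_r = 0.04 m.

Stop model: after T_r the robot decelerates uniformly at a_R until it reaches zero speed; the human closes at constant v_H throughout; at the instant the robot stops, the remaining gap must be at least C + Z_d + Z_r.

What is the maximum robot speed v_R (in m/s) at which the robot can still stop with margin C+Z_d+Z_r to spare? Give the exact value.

v_R_max = 29/20 m/s = 1.4500 m/s

quadratic (1/12)·v² + (47/150)·v + (-15109/24000) = 0
  disc = (47/150)² − 4·(1/12)·(-15109/24000) = 12321/40000 ; √disc = 111/200
  v_R = (−(47/150) + 111/200) / (2·(1/12)) = 29/20 m/s
check:
stop time T_s = (29/20)/6 = 0.2417 s
reaction-phase robot travel = 1.4500·0.0800 = 0.1160 m
braking distance = 1.4500²/(2·6.0000) = 0.1752 m
person approaches 1.4000·(0.0800+0.2417) = 0.4503 m
residual clearance needed = 0.0600+0.0100+0.0400 = 0.1100 m
sum ≈ 0.1160+0.1752+0.4503+0.1100 ≈ 0.8515 m = S ✓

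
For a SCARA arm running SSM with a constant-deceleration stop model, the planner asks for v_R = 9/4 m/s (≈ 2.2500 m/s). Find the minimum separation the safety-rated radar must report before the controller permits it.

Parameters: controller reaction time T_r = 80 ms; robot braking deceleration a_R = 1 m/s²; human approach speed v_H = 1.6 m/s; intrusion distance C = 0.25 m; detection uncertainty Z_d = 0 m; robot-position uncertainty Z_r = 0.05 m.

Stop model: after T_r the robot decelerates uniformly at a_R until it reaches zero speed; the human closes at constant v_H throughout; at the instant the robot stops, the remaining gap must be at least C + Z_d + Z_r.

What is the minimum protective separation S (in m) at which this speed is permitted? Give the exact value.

S_min = 26957/4000 m = 6.7393 m

braking lasts T_s = (9/4)/1 = 2.2500 s
robot in T_r: 2.2500·0.0800 = 0.1800 m
robot covers 2.2500·2.2500 − ½·1.0000·2.2500² = 2.5312 m while stopping
human over T_r+T_s: 1.6000·(0.0800+2.2500) = 3.7280 m
margins: 0.2500+0.0000+0.0500 = 0.3000 m
S_min ≈ 0.1800+2.5312+3.7280+0.3000  ⇒  S_min = 26957/4000 m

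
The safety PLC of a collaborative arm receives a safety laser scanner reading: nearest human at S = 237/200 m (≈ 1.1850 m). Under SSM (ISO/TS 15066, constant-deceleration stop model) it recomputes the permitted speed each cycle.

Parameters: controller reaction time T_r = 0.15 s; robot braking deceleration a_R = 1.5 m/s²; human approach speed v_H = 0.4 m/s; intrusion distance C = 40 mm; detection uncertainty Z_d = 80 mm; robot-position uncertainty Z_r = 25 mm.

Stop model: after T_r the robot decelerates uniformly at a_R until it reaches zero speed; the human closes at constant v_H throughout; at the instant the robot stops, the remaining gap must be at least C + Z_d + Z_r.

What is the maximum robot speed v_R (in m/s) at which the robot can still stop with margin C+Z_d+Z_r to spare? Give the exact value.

v_R_max = 6/5 m/s = 1.2000 m/s

quadratic (1/3)·v² + (5/12)·v + (-49/50) = 0
  disc = (5/12)² − 4·(1/3)·(-49/50) = 5329/3600 ; √disc = 73/60
  v_R = (−(5/12) + 73/60) / (2·(1/3)) = 6/5 m/s
check:
stop time T_s = (6/5)/(3/2) = 0.8000 s
robot in T_r: 1.2000·0.1500 = 0.1800 m
braking distance = 1.2000²/(2·1.5000) = 0.4800 m
human closes 0.4000·0.9500 = 0.3800 m
residual clearance needed = 0.0400+0.0800+0.0250 = 0.1450 m
sum ≈ 0.1800+0.4800+0.3800+0.1450 ≈ 1.1850 m = S ✓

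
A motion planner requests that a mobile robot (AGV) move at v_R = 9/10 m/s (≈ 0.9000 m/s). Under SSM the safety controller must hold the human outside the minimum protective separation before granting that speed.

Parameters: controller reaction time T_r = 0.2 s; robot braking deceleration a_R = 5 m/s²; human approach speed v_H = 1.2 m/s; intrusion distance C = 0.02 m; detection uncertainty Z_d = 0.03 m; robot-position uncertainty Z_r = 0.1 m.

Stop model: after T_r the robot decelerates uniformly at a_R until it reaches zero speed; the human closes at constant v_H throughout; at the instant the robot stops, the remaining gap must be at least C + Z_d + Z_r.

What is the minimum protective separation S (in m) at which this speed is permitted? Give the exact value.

T_s = v_R/a_R = (9/10)/5 = 0.1800 s
robot in T_r: 0.9000·0.2000 = 0.1800 m
robot under decel: 0.9000²/(2·5.0000) = 0.0810 m
human over T_r+T_s: 1.2000·(0.2000+0.1800) = 0.4560 m
C+Z_d+Z_r = 0.0200+0.0300+0.1000 = 0.1500 m
S_min ≈ 0.1800+0.0810+0.4560+0.1500  ⇒  S_min = 867/1000 m

S_min = 867/1000 m = 0.8670 m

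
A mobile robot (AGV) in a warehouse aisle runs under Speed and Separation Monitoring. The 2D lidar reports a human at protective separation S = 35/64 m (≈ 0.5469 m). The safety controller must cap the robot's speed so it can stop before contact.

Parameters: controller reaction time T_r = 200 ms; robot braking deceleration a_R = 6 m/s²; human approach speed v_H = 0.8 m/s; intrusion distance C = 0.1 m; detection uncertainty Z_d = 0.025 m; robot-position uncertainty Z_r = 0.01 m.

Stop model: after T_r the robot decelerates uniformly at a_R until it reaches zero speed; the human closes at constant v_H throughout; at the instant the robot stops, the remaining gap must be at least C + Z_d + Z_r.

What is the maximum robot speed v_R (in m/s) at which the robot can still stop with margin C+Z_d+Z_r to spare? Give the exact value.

v_R_max = 13/20 m/s = 0.6500 m/s

at the boundary: (1/12)·v² + (1/3)·v + (-403/1600) = 0
  disc = (1/3)² − 4·(1/12)·(-403/1600) = 2809/14400 ; √disc = 53/120
  v_R = (−(1/3) + 53/120) / (2·(1/12)) = 13/20 m/s
check:
braking lasts T_s = (13/20)/6 = 0.1083 s
robot in T_r: 0.6500·0.2000 = 0.1300 m
robot under decel: 0.6500²/(2·6.0000) = 0.0352 m
human over T_r+T_s: 0.8000·(0.2000+0.1083) = 0.2467 m
C+Z_d+Z_r = 0.1000+0.0250+0.0100 = 0.1350 m
sum ≈ 0.1300+0.0352+0.2467+0.1350 ≈ 0.5469 m = S ✓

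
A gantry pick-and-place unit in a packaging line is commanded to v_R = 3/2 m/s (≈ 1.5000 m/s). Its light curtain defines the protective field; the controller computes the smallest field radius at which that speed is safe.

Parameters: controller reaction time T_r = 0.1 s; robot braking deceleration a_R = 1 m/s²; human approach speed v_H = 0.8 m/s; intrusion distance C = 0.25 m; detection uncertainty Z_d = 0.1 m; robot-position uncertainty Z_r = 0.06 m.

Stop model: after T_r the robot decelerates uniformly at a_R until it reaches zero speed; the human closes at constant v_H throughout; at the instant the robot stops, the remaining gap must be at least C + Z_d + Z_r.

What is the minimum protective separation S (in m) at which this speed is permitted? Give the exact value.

braking lasts T_s = (3/2)/1 = 1.5000 s
robot covers v_R·T_r = 1.5000·0.1000 = 0.1500 m before braking
robot covers 1.5000·1.5000 − ½·1.0000·1.5000² = 1.1250 m while stopping
person approaches 0.8000·(0.1000+1.5000) = 1.2800 m
C+Z_d+Z_r = 0.2500+0.1000+0.0600 = 0.4100 m
S_min ≈ 0.1500+1.1250+1.2800+0.4100  ⇒  S_min = 593/200 m

S_min = 593/200 m = 2.9650 m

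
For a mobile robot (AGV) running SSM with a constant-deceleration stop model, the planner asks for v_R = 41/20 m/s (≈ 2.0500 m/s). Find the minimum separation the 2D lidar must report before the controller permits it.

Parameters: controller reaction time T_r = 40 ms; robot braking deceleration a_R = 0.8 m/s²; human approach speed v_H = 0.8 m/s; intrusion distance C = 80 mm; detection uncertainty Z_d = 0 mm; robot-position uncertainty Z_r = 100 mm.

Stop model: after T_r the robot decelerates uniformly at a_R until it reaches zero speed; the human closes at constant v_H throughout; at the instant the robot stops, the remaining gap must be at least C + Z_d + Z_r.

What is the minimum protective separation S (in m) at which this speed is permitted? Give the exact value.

T_s = v_R/a_R = (41/20)/(4/5) = 2.5625 s
robot covers v_R·T_r = 2.0500·0.0400 = 0.0820 m before braking
robot under decel: 2.0500²/(2·0.8000) = 2.6266 m
person approaches 0.8000·(0.0400+2.5625) = 2.0820 m
residual clearance needed = 0.0800+0.0000+0.1000 = 0.1800 m
S_min ≈ 0.0820+2.6266+2.0820+0.1800  ⇒  S_min = 79529/16000 m

S_min = 79529/16000 m = 4.9706 m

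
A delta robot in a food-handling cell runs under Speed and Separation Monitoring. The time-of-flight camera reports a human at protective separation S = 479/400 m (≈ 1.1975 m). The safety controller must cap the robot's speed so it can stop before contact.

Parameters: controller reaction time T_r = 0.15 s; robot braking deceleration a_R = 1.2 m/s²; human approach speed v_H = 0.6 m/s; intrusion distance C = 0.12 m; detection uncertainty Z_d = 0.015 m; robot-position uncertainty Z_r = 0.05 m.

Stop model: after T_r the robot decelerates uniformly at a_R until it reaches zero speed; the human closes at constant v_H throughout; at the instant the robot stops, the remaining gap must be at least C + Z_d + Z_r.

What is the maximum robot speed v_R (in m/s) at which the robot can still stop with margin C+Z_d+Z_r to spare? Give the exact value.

at the boundary: (5/12)·v² + (13/20)·v + (-369/400) = 0
  disc = (13/20)² − 4·(5/12)·(-369/400) = 49/25 ; √disc = 7/5
  v_R = (−(13/20) + 7/5) / (2·(5/12)) = 9/10 m/s
check:
T_s = v_R/a_R = (9/10)/(6/5) = 0.7500 s
robot covers v_R·T_r = 0.9000·0.1500 = 0.1350 m before braking
robot covers 0.9000·0.7500 − ½·1.2000·0.7500² = 0.3375 m while stopping
human over T_r+T_s: 0.6000·(0.1500+0.7500) = 0.5400 m
residual clearance needed = 0.1200+0.0150+0.0500 = 0.1850 m
sum ≈ 0.1350+0.3375+0.5400+0.1850 ≈ 1.1975 m = S ✓

v_R_max = 9/10 m/s = 0.9000 m/s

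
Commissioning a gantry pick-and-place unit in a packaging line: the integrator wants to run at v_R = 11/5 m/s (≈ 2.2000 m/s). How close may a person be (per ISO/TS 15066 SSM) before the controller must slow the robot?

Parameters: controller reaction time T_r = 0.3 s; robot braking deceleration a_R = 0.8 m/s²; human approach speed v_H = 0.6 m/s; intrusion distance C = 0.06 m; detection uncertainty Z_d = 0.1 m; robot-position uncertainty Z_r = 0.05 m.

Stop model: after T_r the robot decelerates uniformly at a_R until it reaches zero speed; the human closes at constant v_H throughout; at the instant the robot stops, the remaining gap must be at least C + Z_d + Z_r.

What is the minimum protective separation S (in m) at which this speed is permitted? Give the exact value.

S_min = 229/40 m = 5.7250 m

stop time T_s = (11/5)/(4/5) = 2.7500 s
robot covers v_R·T_r = 2.2000·0.3000 = 0.6600 m before braking
robot under decel: 2.2000²/(2·0.8000) = 3.0250 m
person approaches 0.6000·(0.3000+2.7500) = 1.8300 m
C+Z_d+Z_r = 0.0600+0.1000+0.0500 = 0.2100 m
S_min ≈ 0.6600+3.0250+1.8300+0.2100  ⇒  S_min = 229/40 m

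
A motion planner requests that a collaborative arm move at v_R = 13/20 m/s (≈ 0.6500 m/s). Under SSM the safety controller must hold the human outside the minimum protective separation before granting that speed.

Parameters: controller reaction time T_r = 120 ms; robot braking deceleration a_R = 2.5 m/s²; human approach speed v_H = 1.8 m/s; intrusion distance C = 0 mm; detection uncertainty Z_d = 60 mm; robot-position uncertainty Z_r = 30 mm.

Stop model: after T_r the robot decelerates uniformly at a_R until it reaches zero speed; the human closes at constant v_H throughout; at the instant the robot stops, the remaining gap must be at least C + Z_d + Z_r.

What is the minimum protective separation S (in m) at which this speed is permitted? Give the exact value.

S_min = 1873/2000 m = 0.9365 m

stop time T_s = (13/20)/(5/2) = 0.2600 s
robot covers v_R·T_r = 0.6500·0.1200 = 0.0780 m before braking
braking distance = 0.6500²/(2·2.5000) = 0.0845 m
human closes 1.8000·0.3800 = 0.6840 m
C+Z_d+Z_r = 0.0000+0.0600+0.0300 = 0.0900 m
S_min ≈ 0.0780+0.0845+0.6840+0.0900  ⇒  S_min = 1873/2000 m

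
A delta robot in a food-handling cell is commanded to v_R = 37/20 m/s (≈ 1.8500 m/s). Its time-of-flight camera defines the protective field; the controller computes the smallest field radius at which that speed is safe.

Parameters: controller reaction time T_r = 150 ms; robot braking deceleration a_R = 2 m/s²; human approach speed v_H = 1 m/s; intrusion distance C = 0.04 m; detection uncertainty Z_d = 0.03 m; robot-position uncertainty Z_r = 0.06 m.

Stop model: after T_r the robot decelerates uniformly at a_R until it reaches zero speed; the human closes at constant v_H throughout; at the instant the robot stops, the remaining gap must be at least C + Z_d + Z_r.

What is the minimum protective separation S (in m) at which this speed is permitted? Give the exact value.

S_min = 3741/1600 m = 2.3381 m

T_s = v_R/a_R = (37/20)/2 = 0.9250 s
robot in T_r: 1.8500·0.1500 = 0.2775 m
robot under decel: 1.8500²/(2·2.0000) = 0.8556 m
human over T_r+T_s: 1.0000·(0.1500+0.9250) = 1.0750 m
C+Z_d+Z_r = 0.0400+0.0300+0.0600 = 0.1300 m
S_min ≈ 0.2775+0.8556+1.0750+0.1300  ⇒  S_min = 3741/1600 m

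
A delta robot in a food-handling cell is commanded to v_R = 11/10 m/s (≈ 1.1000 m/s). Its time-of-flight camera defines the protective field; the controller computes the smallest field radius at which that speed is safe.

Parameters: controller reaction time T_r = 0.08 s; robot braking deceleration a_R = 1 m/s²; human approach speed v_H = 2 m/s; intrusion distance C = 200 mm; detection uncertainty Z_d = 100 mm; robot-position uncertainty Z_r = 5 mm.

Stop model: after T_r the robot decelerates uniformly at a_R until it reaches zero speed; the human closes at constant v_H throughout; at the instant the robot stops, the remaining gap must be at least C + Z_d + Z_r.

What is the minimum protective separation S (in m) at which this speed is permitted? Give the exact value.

S_min = 1679/500 m = 3.3580 m

T_s = v_R/a_R = (11/10)/1 = 1.1000 s
reaction-phase robot travel = 1.1000·0.0800 = 0.0880 m
robot covers 1.1000·1.1000 − ½·1.0000·1.1000² = 0.6050 m while stopping
person approaches 2.0000·(0.0800+1.1000) = 2.3600 m
C+Z_d+Z_r = 0.2000+0.1000+0.0050 = 0.3050 m
S_min ≈ 0.0880+0.6050+2.3600+0.3050  ⇒  S_min = 1679/500 m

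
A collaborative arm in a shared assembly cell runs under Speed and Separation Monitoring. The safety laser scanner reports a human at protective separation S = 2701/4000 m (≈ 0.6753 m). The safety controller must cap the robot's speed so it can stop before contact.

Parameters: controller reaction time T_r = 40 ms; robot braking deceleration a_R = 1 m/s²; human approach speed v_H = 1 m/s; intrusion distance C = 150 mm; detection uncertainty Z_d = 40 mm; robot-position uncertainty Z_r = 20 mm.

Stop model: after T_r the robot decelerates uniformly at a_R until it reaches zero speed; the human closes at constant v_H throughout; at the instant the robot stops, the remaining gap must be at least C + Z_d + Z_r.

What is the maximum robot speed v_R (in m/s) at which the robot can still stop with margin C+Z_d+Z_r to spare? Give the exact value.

v_R_max = 7/20 m/s = 0.3500 m/s

quadratic (1/2)·v² + (26/25)·v + (-1701/4000) = 0
  disc = (26/25)² − 4·(1/2)·(-1701/4000) = 19321/10000 ; √disc = 139/100
  v_R = (−(26/25) + 139/100) / (2·(1/2)) = 7/20 m/s
check:
braking lasts T_s = (7/20)/1 = 0.3500 s
robot in T_r: 0.3500·0.0400 = 0.0140 m
robot covers 0.3500·0.3500 − ½·1.0000·0.3500² = 0.0612 m while stopping
human over T_r+T_s: 1.0000·(0.0400+0.3500) = 0.3900 m
residual clearance needed = 0.1500+0.0400+0.0200 = 0.2100 m
sum ≈ 0.0140+0.0612+0.3900+0.2100 ≈ 0.6753 m = S ✓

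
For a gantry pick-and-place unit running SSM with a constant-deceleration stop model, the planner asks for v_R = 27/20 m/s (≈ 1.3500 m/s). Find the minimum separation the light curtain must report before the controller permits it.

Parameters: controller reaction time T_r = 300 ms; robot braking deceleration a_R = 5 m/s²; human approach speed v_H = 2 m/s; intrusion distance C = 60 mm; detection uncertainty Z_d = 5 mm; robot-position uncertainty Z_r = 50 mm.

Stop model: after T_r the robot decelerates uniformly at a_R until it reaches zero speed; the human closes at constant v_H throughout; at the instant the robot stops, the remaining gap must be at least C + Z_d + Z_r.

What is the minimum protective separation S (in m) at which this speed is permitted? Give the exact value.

S_min = 7369/4000 m = 1.8422 m

T_s = v_R/a_R = (27/20)/5 = 0.2700 s
reaction-phase robot travel = 1.3500·0.3000 = 0.4050 m
robot covers 1.3500·0.2700 − ½·5.0000·0.2700² = 0.1822 m while stopping
human closes 2.0000·0.5700 = 1.1400 m
margins: 0.0600+0.0050+0.0500 = 0.1150 m
S_min ≈ 0.4050+0.1822+1.1400+0.1150  ⇒  S_min = 7369/4000 m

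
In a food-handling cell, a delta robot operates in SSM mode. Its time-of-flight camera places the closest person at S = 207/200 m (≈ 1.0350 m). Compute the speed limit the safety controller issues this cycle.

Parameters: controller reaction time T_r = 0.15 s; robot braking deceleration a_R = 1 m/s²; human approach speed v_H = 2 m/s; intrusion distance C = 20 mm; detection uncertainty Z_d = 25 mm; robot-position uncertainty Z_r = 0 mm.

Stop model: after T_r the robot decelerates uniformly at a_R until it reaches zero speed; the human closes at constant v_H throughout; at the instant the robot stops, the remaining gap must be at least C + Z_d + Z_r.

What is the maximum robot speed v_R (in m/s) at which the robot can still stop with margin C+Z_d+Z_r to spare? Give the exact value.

v_R_max = 3/10 m/s = 0.3000 m/s

at the boundary: (1/2)·v² + (43/20)·v + (-69/100) = 0
  disc = (43/20)² − 4·(1/2)·(-69/100) = 2401/400 ; √disc = 49/20
  v_R = (−(43/20) + 49/20) / (2·(1/2)) = 3/10 m/s
check:
T_s = v_R/a_R = (3/10)/1 = 0.3000 s
robot covers v_R·T_r = 0.3000·0.1500 = 0.0450 m before braking
robot under decel: 0.3000²/(2·1.0000) = 0.0450 m
human closes 2.0000·0.4500 = 0.9000 m
C+Z_d+Z_r = 0.0200+0.0250+0.0000 = 0.0450 m
sum ≈ 0.0450+0.0450+0.9000+0.0450 ≈ 1.0350 m = S ✓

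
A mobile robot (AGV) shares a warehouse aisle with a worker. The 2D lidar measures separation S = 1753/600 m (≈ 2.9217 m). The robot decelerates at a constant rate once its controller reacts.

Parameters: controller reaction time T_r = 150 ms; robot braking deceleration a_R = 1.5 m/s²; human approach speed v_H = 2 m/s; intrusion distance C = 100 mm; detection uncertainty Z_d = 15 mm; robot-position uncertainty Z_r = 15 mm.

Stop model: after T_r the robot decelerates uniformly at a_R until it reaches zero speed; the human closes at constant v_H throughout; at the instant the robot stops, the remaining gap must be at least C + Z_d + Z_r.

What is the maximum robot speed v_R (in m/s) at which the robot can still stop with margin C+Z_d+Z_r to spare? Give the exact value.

v_R_max = 13/10 m/s = 1.3000 m/s

at the boundary: (1/3)·v² + (89/60)·v + (-299/120) = 0
  disc = (89/60)² − 4·(1/3)·(-299/120) = 2209/400 ; √disc = 47/20
  v_R = (−(89/60) + 47/20) / (2·(1/3)) = 13/10 m/s
check:
stop time T_s = (13/10)/(3/2) = 0.8667 s
robot in T_r: 1.3000·0.1500 = 0.1950 m
robot covers 1.3000·0.8667 − ½·1.5000·0.8667² = 0.5633 m while stopping
human over T_r+T_s: 2.0000·(0.1500+0.8667) = 2.0333 m
margins: 0.1000+0.0150+0.0150 = 0.1300 m
sum ≈ 0.1950+0.5633+2.0333+0.1300 ≈ 2.9217 m = S ✓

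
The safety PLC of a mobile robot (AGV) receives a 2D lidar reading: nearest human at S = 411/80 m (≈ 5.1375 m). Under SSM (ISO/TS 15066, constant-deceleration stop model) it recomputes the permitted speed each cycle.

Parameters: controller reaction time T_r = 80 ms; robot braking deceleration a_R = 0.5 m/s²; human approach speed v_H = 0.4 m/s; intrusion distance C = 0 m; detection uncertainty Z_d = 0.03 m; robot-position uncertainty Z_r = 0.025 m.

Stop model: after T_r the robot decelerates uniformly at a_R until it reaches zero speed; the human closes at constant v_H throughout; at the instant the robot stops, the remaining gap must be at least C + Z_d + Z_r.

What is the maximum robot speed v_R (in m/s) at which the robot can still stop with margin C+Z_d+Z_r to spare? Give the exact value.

v_R_max = 37/20 m/s = 1.8500 m/s

collect terms ⇒ (1)·v_R² + (22/25)·v_R + (-10101/2000) = 0
  disc = (22/25)² − 4·(1)·(-10101/2000) = 52441/2500 ; √disc = 229/50
  v_R = (−(22/25) + 229/50) / (2·(1)) = 37/20 m/s
check:
stop time T_s = (37/20)/(1/2) = 3.7000 s
reaction-phase robot travel = 1.8500·0.0800 = 0.1480 m
robot covers 1.8500·3.7000 − ½·0.5000·3.7000² = 3.4225 m while stopping
human closes 0.4000·3.7800 = 1.5120 m
residual clearance needed = 0.0000+0.0300+0.0250 = 0.0550 m
sum ≈ 0.1480+3.4225+1.5120+0.0550 ≈ 5.1375 m = S ✓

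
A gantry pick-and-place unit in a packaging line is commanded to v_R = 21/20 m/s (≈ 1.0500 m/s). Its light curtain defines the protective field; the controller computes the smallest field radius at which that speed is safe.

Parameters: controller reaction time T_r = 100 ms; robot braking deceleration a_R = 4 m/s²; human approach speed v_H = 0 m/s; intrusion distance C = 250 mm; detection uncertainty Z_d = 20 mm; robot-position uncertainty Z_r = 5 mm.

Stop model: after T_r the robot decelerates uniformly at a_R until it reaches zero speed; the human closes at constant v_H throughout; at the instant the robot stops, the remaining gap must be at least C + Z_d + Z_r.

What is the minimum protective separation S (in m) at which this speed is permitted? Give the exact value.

S_min = 1657/3200 m = 0.5178 m

T_s = v_R/a_R = (21/20)/4 = 0.2625 s
robot covers v_R·T_r = 1.0500·0.1000 = 0.1050 m before braking
robot under decel: 1.0500²/(2·4.0000) = 0.1378 m
human over T_r+T_s: 0.0000·(0.1000+0.2625) = 0.0000 m
margins: 0.2500+0.0200+0.0050 = 0.2750 m
S_min ≈ 0.1050+0.1378+0.0000+0.2750  ⇒  S_min = 1657/3200 m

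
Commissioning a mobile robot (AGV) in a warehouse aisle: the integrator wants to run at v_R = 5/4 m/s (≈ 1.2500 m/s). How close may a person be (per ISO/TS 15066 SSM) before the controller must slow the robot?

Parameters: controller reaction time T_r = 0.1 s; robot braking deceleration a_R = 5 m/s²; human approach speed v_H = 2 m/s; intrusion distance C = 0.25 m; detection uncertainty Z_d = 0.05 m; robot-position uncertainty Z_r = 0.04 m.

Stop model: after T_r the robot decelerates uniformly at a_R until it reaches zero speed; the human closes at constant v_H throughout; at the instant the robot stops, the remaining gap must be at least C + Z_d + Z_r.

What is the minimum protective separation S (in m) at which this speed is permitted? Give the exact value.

S_min = 1057/800 m = 1.3213 m

T_s = v_R/a_R = (5/4)/5 = 0.2500 s
reaction-phase robot travel = 1.2500·0.1000 = 0.1250 m
braking distance = 1.2500²/(2·5.0000) = 0.1562 m
person approaches 2.0000·(0.1000+0.2500) = 0.7000 m
margins: 0.2500+0.0500+0.0400 = 0.3400 m
S_min ≈ 0.1250+0.1562+0.7000+0.3400  ⇒  S_min = 1057/800 m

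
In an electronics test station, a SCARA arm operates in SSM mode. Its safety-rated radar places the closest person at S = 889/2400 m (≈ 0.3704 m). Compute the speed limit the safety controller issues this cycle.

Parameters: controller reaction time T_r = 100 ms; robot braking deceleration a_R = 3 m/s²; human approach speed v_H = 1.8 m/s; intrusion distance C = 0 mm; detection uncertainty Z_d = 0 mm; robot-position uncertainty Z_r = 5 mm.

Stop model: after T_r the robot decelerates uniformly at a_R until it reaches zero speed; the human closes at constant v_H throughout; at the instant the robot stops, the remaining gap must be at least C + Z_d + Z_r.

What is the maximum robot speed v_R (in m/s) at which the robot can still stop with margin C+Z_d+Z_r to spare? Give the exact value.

v_R_max = 1/4 m/s = 0.2500 m/s

collect terms ⇒ (1/6)·v_R² + (7/10)·v_R + (-89/480) = 0
  disc = (7/10)² − 4·(1/6)·(-89/480) = 2209/3600 ; √disc = 47/60
  v_R = (−(7/10) + 47/60) / (2·(1/6)) = 1/4 m/s
check:
T_s = v_R/a_R = (1/4)/3 = 0.0833 s
robot covers v_R·T_r = 0.2500·0.1000 = 0.0250 m before braking
robot covers 0.2500·0.0833 − ½·3.0000·0.0833² = 0.0104 m while stopping
person approaches 1.8000·(0.1000+0.0833) = 0.3300 m
margins: 0.0000+0.0000+0.0050 = 0.0050 m
sum ≈ 0.0250+0.0104+0.3300+0.0050 ≈ 0.3704 m = S ✓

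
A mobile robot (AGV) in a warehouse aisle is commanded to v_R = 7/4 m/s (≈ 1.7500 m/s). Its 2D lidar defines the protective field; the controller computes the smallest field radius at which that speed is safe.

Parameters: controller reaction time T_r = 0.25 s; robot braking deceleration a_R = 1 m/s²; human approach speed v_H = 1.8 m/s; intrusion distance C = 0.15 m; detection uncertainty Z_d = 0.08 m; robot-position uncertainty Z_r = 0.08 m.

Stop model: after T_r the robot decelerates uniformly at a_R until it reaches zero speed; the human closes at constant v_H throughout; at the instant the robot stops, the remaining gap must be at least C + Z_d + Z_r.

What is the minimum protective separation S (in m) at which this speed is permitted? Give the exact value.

S_min = 4703/800 m = 5.8788 m

T_s = v_R/a_R = (7/4)/1 = 1.7500 s
robot in T_r: 1.7500·0.2500 = 0.4375 m
braking distance = 1.7500²/(2·1.0000) = 1.5312 m
person approaches 1.8000·(0.2500+1.7500) = 3.6000 m
margins: 0.1500+0.0800+0.0800 = 0.3100 m
S_min ≈ 0.4375+1.5312+3.6000+0.3100  ⇒  S_min = 4703/800 m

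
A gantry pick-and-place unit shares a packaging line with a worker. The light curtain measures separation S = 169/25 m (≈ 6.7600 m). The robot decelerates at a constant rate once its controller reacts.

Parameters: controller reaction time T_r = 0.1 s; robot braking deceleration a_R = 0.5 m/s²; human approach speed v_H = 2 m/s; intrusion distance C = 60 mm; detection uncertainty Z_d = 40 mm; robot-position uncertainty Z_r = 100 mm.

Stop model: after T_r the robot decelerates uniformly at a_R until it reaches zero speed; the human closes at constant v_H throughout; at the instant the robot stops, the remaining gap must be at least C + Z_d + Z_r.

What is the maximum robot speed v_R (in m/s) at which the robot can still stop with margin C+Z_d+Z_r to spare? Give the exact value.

quadratic (1)·v² + (41/10)·v + (-159/25) = 0
  disc = (41/10)² − 4·(1)·(-159/25) = 169/4 ; √disc = 13/2
  v_R = (−(41/10) + 13/2) / (2·(1)) = 6/5 m/s
check:
braking lasts T_s = (6/5)/(1/2) = 2.4000 s
robot covers v_R·T_r = 1.2000·0.1000 = 0.1200 m before braking
robot under decel: 1.2000²/(2·0.5000) = 1.4400 m
person approaches 2.0000·(0.1000+2.4000) = 5.0000 m
C+Z_d+Z_r = 0.0600+0.0400+0.1000 = 0.2000 m
sum ≈ 0.1200+1.4400+5.0000+0.2000 ≈ 6.7600 m = S ✓

v_R_max = 6/5 m/s = 1.2000 m/s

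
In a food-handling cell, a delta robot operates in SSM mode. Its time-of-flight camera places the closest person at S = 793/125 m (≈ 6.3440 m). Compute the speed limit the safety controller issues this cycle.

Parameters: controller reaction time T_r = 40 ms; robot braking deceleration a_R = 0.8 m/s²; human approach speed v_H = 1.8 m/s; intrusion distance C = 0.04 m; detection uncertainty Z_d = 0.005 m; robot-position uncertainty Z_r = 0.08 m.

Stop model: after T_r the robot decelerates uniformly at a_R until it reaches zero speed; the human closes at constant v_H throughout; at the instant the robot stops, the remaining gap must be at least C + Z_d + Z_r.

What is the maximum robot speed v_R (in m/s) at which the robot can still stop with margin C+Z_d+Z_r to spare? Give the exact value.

at the boundary: (5/8)·v² + (229/100)·v + (-6147/1000) = 0
  disc = (229/100)² − 4·(5/8)·(-6147/1000) = 51529/2500 ; √disc = 227/50
  v_R = (−(229/100) + 227/50) / (2·(5/8)) = 9/5 m/s
check:
stop time T_s = (9/5)/(4/5) = 2.2500 s
reaction-phase robot travel = 1.8000·0.0400 = 0.0720 m
braking distance = 1.8000²/(2·0.8000) = 2.0250 m
human over T_r+T_s: 1.8000·(0.0400+2.2500) = 4.1220 m
C+Z_d+Z_r = 0.0400+0.0050+0.0800 = 0.1250 m
sum ≈ 0.0720+2.0250+4.1220+0.1250 ≈ 6.3440 m = S ✓

v_R_max = 9/5 m/s = 1.8000 m/s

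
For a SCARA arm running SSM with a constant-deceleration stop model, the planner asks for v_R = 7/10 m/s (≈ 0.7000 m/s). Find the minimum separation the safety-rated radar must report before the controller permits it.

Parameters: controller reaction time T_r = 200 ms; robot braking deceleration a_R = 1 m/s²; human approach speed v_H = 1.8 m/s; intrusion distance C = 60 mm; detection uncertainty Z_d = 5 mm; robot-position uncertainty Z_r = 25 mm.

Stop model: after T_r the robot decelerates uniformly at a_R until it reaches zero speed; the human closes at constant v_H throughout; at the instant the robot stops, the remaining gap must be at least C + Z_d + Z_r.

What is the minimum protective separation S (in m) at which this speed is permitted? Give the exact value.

S_min = 419/200 m = 2.0950 m

stop time T_s = (7/10)/1 = 0.7000 s
robot covers v_R·T_r = 0.7000·0.2000 = 0.1400 m before braking
robot covers 0.7000·0.7000 − ½·1.0000·0.7000² = 0.2450 m while stopping
person approaches 1.8000·(0.2000+0.7000) = 1.6200 m
residual clearance needed = 0.0600+0.0050+0.0250 = 0.0900 m
S_min ≈ 0.1400+0.2450+1.6200+0.0900  ⇒  S_min = 419/200 m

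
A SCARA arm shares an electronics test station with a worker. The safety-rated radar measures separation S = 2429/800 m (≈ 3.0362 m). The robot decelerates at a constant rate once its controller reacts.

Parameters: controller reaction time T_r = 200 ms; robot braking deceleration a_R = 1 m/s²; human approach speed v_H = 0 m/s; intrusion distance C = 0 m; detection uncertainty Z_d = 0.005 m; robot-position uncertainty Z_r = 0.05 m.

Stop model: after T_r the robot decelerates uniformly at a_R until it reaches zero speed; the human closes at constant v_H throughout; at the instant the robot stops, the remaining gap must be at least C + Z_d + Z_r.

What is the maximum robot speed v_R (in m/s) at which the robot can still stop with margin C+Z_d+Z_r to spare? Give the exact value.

v_R_max = 9/4 m/s = 2.2500 m/s

quadratic (1/2)·v² + (1/5)·v + (-477/160) = 0
  disc = (1/5)² − 4·(1/2)·(-477/160) = 2401/400 ; √disc = 49/20
  v_R = (−(1/5) + 49/20) / (2·(1/2)) = 9/4 m/s
check:
stop time T_s = (9/4)/1 = 2.2500 s
robot covers v_R·T_r = 2.2500·0.2000 = 0.4500 m before braking
robot under decel: 2.2500²/(2·1.0000) = 2.5312 m
human closes 0.0000·2.4500 = 0.0000 m
margins: 0.0000+0.0050+0.0500 = 0.0550 m
sum ≈ 0.4500+2.5312+0.0000+0.0550 ≈ 3.0362 m = S ✓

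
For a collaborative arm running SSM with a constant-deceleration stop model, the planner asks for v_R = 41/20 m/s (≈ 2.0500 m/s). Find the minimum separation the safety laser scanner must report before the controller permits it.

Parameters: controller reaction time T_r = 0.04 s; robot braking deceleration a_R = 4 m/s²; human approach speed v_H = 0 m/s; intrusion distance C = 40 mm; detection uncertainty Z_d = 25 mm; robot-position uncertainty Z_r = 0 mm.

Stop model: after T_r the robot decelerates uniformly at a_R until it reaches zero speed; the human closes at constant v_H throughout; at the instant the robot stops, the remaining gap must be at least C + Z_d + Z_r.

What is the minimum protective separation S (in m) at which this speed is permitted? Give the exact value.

stop time T_s = (41/20)/4 = 0.5125 s
robot in T_r: 2.0500·0.0400 = 0.0820 m
robot covers 2.0500·0.5125 − ½·4.0000·0.5125² = 0.5253 m while stopping
human closes 0.0000·0.5525 = 0.0000 m
margins: 0.0400+0.0250+0.0000 = 0.0650 m
S_min ≈ 0.0820+0.5253+0.0000+0.0650  ⇒  S_min = 10757/16000 m

S_min = 10757/16000 m = 0.6723 m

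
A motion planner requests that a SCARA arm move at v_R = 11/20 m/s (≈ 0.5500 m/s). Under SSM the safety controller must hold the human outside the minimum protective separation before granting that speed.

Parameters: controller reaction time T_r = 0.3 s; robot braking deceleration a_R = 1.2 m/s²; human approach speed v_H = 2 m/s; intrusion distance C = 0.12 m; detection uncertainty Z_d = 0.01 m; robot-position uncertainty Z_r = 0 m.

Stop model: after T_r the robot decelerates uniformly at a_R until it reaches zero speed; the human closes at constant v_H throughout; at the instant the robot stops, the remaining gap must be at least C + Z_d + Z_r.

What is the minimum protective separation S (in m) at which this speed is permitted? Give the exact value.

S_min = 9301/4800 m = 1.9377 m

T_s = v_R/a_R = (11/20)/(6/5) = 0.4583 s
robot in T_r: 0.5500·0.3000 = 0.1650 m
robot under decel: 0.5500²/(2·1.2000) = 0.1260 m
human closes 2.0000·0.7583 = 1.5167 m
C+Z_d+Z_r = 0.1200+0.0100+0.0000 = 0.1300 m
S_min ≈ 0.1650+0.1260+1.5167+0.1300  ⇒  S_min = 9301/4800 m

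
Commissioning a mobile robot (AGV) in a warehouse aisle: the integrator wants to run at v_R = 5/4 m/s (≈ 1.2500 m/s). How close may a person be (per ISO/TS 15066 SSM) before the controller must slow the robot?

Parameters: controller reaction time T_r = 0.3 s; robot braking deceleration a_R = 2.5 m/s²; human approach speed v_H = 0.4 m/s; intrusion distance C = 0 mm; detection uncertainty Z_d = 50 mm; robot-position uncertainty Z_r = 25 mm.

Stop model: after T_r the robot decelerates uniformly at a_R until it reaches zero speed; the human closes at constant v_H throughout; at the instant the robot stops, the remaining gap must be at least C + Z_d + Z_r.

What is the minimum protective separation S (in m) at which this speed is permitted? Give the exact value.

S_min = 433/400 m = 1.0825 m

braking lasts T_s = (5/4)/(5/2) = 0.5000 s
robot covers v_R·T_r = 1.2500·0.3000 = 0.3750 m before braking
braking distance = 1.2500²/(2·2.5000) = 0.3125 m
human closes 0.4000·0.8000 = 0.3200 m
residual clearance needed = 0.0000+0.0500+0.0250 = 0.0750 m
S_min ≈ 0.3750+0.3125+0.3200+0.0750  ⇒  S_min = 433/400 m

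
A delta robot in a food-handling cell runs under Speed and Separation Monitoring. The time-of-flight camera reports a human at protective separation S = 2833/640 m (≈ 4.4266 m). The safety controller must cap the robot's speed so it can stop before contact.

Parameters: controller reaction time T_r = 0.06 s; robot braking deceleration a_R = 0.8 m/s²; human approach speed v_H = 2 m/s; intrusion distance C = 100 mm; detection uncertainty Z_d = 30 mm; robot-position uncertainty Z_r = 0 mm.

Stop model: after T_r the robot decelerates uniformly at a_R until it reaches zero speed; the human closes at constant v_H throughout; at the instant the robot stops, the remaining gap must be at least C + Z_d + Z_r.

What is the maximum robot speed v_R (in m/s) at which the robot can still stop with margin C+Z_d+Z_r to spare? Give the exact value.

at the boundary: (5/8)·v² + (64/25)·v + (-2673/640) = 0
  disc = (64/25)² − 4·(5/8)·(-2673/640) = 2719201/160000 ; √disc = 1649/400
  v_R = (−(64/25) + 1649/400) / (2·(5/8)) = 5/4 m/s
check:
stop time T_s = (5/4)/(4/5) = 1.5625 s
robot covers v_R·T_r = 1.2500·0.0600 = 0.0750 m before braking
robot under decel: 1.2500²/(2·0.8000) = 0.9766 m
human over T_r+T_s: 2.0000·(0.0600+1.5625) = 3.2450 m
residual clearance needed = 0.1000+0.0300+0.0000 = 0.1300 m
sum ≈ 0.0750+0.9766+3.2450+0.1300 ≈ 4.4266 m = S ✓

v_R_max = 5/4 m/s = 1.2500 m/s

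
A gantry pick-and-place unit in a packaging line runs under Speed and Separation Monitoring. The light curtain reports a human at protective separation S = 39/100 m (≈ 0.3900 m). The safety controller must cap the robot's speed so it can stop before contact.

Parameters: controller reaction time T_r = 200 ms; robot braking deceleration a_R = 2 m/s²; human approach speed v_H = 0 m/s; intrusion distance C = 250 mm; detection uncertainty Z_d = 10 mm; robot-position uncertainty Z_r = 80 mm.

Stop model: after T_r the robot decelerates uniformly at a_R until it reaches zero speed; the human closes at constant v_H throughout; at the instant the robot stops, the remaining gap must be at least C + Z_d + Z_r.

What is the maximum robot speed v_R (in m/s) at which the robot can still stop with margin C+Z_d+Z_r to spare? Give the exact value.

v_R_max = 1/5 m/s = 0.2000 m/s

quadratic (1/4)·v² + (1/5)·v + (-1/20) = 0
  disc = (1/5)² − 4·(1/4)·(-1/20) = 9/100 ; √disc = 3/10
  v_R = (−(1/5) + 3/10) / (2·(1/4)) = 1/5 m/s
check:
stop time T_s = (1/5)/2 = 0.1000 s
robot in T_r: 0.2000·0.2000 = 0.0400 m
braking distance = 0.2000²/(2·2.0000) = 0.0100 m
person approaches 0.0000·(0.2000+0.1000) = 0.0000 m
residual clearance needed = 0.2500+0.0100+0.0800 = 0.3400 m
sum ≈ 0.0400+0.0100+0.0000+0.3400 ≈ 0.3900 m = S ✓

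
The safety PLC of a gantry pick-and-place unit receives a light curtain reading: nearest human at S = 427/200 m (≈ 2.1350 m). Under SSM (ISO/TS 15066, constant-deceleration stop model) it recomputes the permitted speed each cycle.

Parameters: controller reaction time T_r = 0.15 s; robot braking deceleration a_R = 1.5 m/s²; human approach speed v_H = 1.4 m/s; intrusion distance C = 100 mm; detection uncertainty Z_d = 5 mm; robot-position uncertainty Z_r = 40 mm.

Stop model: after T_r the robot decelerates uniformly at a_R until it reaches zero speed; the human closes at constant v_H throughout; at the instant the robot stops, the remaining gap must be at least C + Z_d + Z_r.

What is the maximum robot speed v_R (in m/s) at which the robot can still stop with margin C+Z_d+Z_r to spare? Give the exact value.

collect terms ⇒ (1/3)·v_R² + (13/12)·v_R + (-89/50) = 0
  disc = (13/12)² − 4·(1/3)·(-89/50) = 12769/3600 ; √disc = 113/60
  v_R = (−(13/12) + 113/60) / (2·(1/3)) = 6/5 m/s
check:
T_s = v_R/a_R = (6/5)/(3/2) = 0.8000 s
robot covers v_R·T_r = 1.2000·0.1500 = 0.1800 m before braking
robot covers 1.2000·0.8000 − ½·1.5000·0.8000² = 0.4800 m while stopping
person approaches 1.4000·(0.1500+0.8000) = 1.3300 m
margins: 0.1000+0.0050+0.0400 = 0.1450 m
sum ≈ 0.1800+0.4800+1.3300+0.1450 ≈ 2.1350 m = S ✓

v_R_max = 6/5 m/s = 1.2000 m/s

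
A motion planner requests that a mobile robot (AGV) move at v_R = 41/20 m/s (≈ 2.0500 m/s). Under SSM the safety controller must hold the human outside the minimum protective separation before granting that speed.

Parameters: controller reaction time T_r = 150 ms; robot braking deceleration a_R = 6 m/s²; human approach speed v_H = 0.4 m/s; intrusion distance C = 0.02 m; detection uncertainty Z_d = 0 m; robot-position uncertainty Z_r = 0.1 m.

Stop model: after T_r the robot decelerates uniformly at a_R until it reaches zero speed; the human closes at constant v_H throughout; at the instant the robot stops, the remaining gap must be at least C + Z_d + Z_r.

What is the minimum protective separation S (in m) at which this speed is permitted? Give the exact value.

S_min = 1559/1600 m = 0.9744 m

T_s = v_R/a_R = (41/20)/6 = 0.3417 s
robot in T_r: 2.0500·0.1500 = 0.3075 m
robot under decel: 2.0500²/(2·6.0000) = 0.3502 m
human over T_r+T_s: 0.4000·(0.1500+0.3417) = 0.1967 m
C+Z_d+Z_r = 0.0200+0.0000+0.1000 = 0.1200 m
S_min ≈ 0.3075+0.3502+0.1967+0.1200  ⇒  S_min = 1559/1600 m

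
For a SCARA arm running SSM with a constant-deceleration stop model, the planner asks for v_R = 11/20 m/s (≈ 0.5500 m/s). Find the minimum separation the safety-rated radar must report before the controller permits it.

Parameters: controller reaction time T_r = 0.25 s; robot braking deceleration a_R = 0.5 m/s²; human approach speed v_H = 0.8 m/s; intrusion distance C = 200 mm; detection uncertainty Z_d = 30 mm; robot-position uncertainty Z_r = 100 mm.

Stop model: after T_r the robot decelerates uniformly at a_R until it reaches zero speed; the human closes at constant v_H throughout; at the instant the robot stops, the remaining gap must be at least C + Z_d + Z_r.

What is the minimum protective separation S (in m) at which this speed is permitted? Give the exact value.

T_s = v_R/a_R = (11/20)/(1/2) = 1.1000 s
reaction-phase robot travel = 0.5500·0.2500 = 0.1375 m
braking distance = 0.5500²/(2·0.5000) = 0.3025 m
person approaches 0.8000·(0.2500+1.1000) = 1.0800 m
C+Z_d+Z_r = 0.2000+0.0300+0.1000 = 0.3300 m
S_min ≈ 0.1375+0.3025+1.0800+0.3300  ⇒  S_min = 37/20 m

S_min = 37/20 m = 1.8500 m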